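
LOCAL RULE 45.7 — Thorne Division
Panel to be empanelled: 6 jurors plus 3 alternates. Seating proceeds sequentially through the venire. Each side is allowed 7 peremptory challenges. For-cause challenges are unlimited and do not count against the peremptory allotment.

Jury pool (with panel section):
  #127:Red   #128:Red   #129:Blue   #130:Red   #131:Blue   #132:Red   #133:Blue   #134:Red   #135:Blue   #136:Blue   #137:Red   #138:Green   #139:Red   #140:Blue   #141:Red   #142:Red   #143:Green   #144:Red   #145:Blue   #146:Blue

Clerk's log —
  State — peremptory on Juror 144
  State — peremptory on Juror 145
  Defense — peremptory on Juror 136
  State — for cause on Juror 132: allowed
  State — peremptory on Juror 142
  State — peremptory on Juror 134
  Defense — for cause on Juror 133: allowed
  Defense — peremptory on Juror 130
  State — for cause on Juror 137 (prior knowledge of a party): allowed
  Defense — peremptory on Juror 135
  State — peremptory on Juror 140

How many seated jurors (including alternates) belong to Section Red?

4

Removed: #130, #132, #133, #134, #135, #136, #137, #140, #142, #144, #145.
Seated (9 incl. alternates): #127, #128, #129, #131, #138, #139, #141, #143, #146.
Of those, in Section Red: #127, #128, #139, #141 → 4.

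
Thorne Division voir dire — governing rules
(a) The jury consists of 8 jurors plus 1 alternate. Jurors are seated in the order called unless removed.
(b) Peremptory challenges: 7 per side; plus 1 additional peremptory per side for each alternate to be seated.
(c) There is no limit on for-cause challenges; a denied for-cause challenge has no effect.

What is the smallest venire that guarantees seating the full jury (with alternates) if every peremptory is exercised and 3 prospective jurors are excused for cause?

Seats to fill: 8 + 1 alternates = 9.
Peremptories: 7 + 1×1 = 8 per side × 2 sides = 16.
For-cause removals: 3.
Minimum venire: 9 + 16 + 3 = 28.

28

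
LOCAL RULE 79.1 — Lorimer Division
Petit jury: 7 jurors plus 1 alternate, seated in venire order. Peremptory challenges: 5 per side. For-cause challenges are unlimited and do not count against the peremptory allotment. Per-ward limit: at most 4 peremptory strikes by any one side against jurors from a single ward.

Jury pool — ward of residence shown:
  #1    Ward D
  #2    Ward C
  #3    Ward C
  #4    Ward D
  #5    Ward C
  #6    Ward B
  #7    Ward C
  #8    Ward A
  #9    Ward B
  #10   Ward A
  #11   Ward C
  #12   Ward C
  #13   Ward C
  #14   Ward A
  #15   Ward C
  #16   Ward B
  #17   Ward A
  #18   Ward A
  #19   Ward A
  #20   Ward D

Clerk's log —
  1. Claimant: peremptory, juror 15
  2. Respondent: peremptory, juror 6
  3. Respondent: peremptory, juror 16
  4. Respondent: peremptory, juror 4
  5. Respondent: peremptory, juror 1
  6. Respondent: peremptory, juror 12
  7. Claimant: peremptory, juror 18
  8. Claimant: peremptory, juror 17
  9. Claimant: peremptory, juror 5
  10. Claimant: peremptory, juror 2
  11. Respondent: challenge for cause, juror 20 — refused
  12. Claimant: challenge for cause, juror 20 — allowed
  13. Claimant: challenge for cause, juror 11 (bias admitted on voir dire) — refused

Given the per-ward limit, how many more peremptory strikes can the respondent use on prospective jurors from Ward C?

0

Respondent peremptories so far: #6, #16, #4, #1, #12 — 5 of 5 used, 0 left overall.
Against Ward C: #12 — 1 used; per-ward cap 4 leaves 3.
Binding limit: min(0, 3) = 0.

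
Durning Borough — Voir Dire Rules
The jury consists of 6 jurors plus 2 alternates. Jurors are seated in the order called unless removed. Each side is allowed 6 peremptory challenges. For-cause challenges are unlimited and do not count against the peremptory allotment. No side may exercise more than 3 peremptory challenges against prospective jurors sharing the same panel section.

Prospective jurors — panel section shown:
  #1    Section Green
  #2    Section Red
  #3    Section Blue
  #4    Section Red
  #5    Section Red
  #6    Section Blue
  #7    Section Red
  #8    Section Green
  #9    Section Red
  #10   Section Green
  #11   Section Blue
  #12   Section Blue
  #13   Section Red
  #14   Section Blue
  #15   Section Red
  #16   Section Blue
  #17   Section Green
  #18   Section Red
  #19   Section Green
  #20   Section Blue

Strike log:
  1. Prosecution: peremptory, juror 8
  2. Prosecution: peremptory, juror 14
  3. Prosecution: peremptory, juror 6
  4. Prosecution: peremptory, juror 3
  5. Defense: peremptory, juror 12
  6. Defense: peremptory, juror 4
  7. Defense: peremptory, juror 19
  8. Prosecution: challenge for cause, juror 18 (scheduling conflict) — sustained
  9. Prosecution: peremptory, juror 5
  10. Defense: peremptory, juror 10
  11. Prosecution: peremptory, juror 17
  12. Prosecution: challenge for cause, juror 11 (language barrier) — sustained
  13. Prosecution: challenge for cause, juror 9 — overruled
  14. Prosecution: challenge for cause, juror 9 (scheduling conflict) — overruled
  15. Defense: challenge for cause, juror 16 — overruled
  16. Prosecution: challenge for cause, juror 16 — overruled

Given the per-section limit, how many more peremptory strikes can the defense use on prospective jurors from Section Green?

1

Defense peremptories so far: #12, #4, #19, #10 — 4 of 6 used, 2 left overall.
Against Section Green: #19, #10 — 2 used; per-section cap 3 leaves 1.
Binding limit: min(2, 1) = 1.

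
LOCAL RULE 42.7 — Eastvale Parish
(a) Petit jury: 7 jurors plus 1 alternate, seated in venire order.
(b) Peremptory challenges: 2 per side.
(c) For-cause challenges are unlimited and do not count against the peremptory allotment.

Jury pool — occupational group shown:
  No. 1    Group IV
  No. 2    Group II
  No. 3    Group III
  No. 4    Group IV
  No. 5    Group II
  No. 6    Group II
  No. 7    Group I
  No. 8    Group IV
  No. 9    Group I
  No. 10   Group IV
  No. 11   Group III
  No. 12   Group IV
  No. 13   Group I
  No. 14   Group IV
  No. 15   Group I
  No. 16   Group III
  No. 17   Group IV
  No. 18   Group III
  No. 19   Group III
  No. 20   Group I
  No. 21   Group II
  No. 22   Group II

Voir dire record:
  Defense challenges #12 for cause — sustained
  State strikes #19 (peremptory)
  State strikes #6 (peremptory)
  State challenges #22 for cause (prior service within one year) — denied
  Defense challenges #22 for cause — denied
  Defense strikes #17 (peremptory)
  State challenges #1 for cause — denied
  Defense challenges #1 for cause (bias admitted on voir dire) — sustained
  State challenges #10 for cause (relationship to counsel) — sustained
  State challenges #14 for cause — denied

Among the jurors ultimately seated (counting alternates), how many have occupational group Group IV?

2

Removed: #1, #6, #10, #12, #17, #19.
Seated (8 incl. alternates): #2, #3, #4, #5, #7, #8, #9, #11.
Of those, in Group IV: #4, #8 → 2.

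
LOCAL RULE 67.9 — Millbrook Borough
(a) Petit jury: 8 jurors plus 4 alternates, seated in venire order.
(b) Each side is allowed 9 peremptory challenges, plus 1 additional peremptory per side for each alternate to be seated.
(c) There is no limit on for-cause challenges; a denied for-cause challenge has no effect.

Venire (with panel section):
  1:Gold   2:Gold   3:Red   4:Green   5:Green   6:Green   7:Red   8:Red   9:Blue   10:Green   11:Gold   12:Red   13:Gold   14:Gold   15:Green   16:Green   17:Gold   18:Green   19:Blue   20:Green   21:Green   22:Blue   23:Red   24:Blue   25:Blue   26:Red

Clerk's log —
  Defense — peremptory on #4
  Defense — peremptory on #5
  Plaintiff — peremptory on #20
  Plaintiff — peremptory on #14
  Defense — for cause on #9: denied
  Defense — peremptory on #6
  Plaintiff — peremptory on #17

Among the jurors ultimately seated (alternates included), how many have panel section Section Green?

3

Removed: #4, #5, #6, #14, #17, #20.
Seated (12 incl. alternates): #1, #2, #3, #7, #8, #9, #10, #11, #12, #13, #15, #16.
Of those, in Section Green: #10, #15, #16 → 3.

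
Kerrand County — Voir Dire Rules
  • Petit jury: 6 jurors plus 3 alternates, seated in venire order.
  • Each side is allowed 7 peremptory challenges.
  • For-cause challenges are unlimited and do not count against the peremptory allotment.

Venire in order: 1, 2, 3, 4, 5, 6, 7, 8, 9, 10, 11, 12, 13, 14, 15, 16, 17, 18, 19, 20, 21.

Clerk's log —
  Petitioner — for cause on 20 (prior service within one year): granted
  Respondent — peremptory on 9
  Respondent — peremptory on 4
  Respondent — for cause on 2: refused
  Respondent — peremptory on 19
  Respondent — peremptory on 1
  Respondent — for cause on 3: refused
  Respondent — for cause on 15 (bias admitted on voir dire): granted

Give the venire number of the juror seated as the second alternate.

Removed: #1, #4, #9, #15, #19, #20. (#2, #3 stay — for-cause denied.)
Seating in order: seats 1–6 → #2, #3, #5, #6, #7, #8; alternates → #10, #11, #12.
So alternate 2 is #11.

11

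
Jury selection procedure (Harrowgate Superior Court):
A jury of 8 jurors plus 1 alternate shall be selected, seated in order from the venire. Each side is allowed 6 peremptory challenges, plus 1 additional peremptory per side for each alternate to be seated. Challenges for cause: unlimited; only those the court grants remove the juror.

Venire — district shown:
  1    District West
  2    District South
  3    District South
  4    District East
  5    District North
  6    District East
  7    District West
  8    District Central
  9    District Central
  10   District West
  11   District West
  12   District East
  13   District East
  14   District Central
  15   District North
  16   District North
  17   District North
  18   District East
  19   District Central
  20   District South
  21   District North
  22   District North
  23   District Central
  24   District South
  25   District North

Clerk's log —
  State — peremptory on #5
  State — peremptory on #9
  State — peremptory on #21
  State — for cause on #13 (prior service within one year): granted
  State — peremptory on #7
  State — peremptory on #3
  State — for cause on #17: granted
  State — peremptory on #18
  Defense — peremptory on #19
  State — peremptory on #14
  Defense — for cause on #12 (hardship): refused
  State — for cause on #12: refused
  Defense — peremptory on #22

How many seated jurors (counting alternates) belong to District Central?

Removed: #3, #5, #7, #9, #13, #14, #17, #18, #19, #21, #22.
Seated (9 incl. alternates): #1, #2, #4, #6, #8, #10, #11, #12, #15.
Of those, in District Central: #8 → 1.

1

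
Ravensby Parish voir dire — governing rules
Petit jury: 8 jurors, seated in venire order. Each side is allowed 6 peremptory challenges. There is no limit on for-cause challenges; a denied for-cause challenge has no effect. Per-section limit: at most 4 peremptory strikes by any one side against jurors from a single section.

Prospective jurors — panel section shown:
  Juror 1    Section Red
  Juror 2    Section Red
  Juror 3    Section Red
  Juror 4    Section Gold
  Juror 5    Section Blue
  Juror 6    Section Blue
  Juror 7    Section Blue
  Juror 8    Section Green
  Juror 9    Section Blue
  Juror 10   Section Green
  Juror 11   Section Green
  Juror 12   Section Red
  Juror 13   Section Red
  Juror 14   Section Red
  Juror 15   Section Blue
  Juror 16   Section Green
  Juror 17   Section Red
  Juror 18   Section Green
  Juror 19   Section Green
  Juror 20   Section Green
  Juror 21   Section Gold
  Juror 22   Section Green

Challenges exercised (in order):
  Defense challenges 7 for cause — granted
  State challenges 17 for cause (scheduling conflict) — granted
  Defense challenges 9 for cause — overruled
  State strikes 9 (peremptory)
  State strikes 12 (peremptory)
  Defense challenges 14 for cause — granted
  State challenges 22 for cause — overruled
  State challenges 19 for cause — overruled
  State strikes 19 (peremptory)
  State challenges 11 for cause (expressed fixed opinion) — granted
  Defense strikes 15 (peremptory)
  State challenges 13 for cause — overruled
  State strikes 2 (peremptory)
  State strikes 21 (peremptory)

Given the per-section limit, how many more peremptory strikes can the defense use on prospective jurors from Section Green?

Defense peremptories so far: #15 — 1 of 6 used, 5 left overall.
Against Section Green: none yet — per-section cap 4 leaves 4.
Binding limit: min(5, 4) = 4.

4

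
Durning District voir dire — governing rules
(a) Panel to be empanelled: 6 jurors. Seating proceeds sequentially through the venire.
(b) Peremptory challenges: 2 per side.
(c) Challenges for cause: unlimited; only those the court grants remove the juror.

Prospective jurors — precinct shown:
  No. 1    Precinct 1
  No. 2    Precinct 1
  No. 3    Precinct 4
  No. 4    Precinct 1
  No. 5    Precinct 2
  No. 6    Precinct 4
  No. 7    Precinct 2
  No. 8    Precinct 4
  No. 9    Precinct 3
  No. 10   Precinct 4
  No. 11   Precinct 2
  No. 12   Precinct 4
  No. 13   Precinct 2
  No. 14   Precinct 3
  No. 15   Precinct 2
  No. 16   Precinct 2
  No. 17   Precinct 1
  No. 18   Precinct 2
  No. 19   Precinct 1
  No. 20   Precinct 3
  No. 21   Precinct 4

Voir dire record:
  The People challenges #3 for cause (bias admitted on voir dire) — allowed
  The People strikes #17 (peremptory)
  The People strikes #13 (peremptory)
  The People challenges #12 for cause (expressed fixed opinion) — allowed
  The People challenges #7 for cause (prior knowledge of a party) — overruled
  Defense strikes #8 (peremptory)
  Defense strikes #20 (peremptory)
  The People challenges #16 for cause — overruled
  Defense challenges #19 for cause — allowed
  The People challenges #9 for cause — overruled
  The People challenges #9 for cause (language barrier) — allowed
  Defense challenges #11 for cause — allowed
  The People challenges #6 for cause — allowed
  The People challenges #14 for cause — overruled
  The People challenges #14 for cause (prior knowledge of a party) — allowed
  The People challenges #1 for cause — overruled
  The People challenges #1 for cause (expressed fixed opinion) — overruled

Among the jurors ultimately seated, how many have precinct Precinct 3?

Removed: #3, #6, #8, #9, #11, #12, #13, #14, #17, #19, #20.
Seated jurors 1–6: #1, #2, #4, #5, #7, #10.
None of those are in Precinct 3 → 0.

0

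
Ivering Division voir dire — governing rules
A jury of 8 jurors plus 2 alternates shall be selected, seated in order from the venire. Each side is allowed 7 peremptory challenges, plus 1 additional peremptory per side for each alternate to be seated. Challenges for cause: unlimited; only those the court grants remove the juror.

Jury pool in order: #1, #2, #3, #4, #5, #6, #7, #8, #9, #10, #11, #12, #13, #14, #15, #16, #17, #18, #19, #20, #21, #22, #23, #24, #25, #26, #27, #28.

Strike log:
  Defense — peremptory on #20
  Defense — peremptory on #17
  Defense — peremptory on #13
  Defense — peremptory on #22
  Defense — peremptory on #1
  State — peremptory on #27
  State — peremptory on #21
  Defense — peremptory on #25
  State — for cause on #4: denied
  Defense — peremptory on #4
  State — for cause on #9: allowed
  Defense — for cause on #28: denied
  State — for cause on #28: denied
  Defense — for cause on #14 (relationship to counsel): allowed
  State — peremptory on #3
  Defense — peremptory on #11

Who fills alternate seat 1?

Removed: #1, #3, #4, #9, #11, #13, #14, #17, #20, #21, #22, #25, #27. (#28 stays — for-cause denied.)
Filling seats in venire order through position 9: #2, #5, #6, #7, #8, #10, #12, #15, #16.
So alternate 1 is #16.

16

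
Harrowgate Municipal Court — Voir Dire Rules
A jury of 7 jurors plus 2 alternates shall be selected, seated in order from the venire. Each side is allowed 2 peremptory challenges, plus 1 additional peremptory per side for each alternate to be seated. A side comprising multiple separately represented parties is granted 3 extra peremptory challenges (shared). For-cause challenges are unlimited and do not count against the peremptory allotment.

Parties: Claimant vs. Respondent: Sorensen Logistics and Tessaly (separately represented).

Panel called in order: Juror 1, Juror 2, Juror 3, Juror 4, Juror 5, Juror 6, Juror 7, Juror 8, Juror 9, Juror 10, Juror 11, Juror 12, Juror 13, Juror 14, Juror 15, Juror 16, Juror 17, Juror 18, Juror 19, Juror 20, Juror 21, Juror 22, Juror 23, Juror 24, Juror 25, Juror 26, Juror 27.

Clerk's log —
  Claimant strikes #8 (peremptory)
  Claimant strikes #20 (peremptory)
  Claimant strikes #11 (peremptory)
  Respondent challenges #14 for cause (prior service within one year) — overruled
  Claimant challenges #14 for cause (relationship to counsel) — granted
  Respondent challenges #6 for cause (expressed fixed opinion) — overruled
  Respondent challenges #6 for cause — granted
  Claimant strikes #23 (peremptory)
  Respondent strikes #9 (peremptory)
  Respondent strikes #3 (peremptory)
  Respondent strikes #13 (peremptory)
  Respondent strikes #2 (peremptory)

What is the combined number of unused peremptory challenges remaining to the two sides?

Claimant allotment: 2 base + 1 × 2 alternates = 4. Respondent allotment: 2 base + 1 × 2 alternates + 3 multi-party = 7.
Claimant peremptories used: #8, #20, #11, #23 — 4 (the for-cause on #14 doesn't count).
Respondent peremptories used: #9, #3, #13, #2 — 4 (for-cause on #14, #6, #6 don't count).
Remaining: (4 − 4) + (7 − 4) = 3.

3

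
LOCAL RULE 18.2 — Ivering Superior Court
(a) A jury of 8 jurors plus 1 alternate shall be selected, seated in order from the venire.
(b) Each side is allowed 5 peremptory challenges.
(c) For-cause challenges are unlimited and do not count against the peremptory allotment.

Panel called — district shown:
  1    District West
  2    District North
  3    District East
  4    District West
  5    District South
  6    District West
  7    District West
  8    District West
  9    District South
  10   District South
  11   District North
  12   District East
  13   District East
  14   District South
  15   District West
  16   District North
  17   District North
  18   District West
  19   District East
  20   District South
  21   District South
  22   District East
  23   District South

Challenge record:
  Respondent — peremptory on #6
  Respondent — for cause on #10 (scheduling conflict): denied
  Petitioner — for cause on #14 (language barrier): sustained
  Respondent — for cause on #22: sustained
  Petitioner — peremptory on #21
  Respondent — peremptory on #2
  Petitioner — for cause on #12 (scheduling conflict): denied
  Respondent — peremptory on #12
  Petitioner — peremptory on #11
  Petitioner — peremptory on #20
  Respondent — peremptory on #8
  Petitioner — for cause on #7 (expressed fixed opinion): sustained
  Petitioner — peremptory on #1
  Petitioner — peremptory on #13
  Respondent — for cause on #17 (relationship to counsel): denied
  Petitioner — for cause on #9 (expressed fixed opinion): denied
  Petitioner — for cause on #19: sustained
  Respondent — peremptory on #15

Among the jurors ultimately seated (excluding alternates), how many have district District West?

Removed: #1, #2, #6, #7, #8, #11, #12, #13, #14, #15, #19, #20, #21, #22.
Seated jurors 1–8: #3, #4, #5, #9, #10, #16, #17, #18 (alternates #23 not counted).
Of those, in District West: #4, #18 → 2.

2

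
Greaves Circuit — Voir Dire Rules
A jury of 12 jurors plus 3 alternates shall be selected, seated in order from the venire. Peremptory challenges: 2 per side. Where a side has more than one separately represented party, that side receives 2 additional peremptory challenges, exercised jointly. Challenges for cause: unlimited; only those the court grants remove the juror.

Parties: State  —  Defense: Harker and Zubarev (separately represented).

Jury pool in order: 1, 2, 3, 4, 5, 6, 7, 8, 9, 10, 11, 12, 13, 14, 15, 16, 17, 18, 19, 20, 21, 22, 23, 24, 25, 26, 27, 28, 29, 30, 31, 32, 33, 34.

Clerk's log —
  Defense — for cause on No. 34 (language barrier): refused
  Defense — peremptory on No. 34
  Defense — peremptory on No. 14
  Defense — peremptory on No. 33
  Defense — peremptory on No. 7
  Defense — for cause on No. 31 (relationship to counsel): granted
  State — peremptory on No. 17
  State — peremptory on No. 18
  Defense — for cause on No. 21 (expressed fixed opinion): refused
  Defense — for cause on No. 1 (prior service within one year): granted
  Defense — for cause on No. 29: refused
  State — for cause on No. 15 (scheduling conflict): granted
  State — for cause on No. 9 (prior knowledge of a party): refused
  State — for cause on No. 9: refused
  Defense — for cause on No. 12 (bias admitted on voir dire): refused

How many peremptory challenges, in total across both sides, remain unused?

0

State allotment: 2. Defense allotment: 2 base + 2 multi-party = 4.
State peremptories used: #17, #18 — 2 (for-cause on #15, #9, #9 don't count).
Defense peremptories used: #34, #14, #33, #7 — 4 (for-cause on #34, #31, #21, #1, #29, #12 don't count).
Remaining: (2 − 2) + (4 − 4) = 0.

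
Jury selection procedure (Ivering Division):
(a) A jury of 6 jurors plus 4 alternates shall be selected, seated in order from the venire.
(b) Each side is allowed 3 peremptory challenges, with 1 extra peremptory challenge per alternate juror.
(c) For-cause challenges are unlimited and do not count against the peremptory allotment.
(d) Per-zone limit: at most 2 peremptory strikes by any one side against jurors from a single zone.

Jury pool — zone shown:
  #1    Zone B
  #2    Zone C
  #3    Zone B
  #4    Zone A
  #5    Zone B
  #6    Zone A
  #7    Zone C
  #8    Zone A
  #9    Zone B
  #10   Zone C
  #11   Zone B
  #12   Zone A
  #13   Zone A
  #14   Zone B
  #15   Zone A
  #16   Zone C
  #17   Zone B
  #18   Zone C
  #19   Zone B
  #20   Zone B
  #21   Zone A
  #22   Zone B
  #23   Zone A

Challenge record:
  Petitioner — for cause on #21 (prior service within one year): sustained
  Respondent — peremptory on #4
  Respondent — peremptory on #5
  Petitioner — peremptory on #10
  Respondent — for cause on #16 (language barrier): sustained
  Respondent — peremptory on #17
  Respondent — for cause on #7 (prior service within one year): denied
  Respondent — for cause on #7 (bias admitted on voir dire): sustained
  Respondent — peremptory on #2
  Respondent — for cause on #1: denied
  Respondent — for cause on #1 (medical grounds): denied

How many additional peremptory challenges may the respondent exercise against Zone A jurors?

Respondent peremptories so far: #4, #5, #17, #2 — 4 of 7 used, 3 left overall.
Against Zone A: #4 — 1 used; per-zone cap 2 leaves 1.
Binding limit: min(3, 1) = 1.

1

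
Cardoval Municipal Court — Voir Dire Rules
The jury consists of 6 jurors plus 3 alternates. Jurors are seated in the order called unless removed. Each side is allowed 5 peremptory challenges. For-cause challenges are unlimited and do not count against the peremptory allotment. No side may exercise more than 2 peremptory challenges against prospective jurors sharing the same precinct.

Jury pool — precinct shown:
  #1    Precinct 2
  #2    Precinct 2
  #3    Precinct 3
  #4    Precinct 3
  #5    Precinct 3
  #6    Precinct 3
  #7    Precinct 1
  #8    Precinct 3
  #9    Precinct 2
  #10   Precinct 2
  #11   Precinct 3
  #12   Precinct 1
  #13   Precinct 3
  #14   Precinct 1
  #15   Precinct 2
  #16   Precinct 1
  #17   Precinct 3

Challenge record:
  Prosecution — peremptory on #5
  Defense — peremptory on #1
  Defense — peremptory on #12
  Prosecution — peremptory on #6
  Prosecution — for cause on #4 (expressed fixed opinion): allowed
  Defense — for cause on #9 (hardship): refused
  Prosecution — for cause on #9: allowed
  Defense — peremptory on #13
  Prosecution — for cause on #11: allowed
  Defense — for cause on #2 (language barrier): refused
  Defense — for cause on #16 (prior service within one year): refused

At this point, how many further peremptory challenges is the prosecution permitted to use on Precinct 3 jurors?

Prosecution peremptories so far: #5, #6 — 2 of 5 used, 3 left overall.
Against Precinct 3: #5, #6 — 2 used; per-precinct cap 2 leaves 0.
Binding limit: min(3, 0) = 0.

0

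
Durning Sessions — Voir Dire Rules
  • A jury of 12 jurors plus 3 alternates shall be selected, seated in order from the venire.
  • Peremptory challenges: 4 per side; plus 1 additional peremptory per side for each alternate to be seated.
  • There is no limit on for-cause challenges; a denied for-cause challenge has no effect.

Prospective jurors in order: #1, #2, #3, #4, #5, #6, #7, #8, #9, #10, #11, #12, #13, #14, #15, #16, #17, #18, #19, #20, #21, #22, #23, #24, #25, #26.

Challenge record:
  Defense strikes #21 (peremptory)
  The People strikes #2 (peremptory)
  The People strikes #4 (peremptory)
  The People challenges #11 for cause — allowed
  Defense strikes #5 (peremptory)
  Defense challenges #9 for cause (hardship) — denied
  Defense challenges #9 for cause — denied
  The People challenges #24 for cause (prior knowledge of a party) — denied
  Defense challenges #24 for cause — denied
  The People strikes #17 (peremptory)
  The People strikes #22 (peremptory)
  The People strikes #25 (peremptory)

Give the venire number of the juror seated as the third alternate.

20

Removed: #2, #4, #5, #11, #17, #21, #22, #25. (#9, #24 stay — for-cause denied.)
Seating in order: seats 1–12 → #1, #3, #6, #7, #8, #9, #10, #12, #13, #14, #15, #16; alternates → #18, #19, #20.
So alternate 3 is #20.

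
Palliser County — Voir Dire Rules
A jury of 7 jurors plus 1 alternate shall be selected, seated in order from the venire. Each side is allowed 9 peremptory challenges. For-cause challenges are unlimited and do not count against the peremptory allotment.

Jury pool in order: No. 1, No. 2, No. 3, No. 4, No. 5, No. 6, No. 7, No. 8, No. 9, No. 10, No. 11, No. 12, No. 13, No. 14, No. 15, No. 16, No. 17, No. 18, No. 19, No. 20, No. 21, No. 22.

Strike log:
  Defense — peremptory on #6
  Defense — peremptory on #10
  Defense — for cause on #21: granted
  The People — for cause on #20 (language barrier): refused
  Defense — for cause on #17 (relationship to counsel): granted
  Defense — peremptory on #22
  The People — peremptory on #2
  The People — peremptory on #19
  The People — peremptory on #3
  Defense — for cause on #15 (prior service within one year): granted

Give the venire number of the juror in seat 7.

11

Removed: #2, #3, #6, #10, #15, #17, #19, #21, #22. (#20 stays — for-cause denied.)
Seating in order: seats 1–7 → #1, #4, #5, #7, #8, #9, #11; alternates → #12.
So seat 7 is #11.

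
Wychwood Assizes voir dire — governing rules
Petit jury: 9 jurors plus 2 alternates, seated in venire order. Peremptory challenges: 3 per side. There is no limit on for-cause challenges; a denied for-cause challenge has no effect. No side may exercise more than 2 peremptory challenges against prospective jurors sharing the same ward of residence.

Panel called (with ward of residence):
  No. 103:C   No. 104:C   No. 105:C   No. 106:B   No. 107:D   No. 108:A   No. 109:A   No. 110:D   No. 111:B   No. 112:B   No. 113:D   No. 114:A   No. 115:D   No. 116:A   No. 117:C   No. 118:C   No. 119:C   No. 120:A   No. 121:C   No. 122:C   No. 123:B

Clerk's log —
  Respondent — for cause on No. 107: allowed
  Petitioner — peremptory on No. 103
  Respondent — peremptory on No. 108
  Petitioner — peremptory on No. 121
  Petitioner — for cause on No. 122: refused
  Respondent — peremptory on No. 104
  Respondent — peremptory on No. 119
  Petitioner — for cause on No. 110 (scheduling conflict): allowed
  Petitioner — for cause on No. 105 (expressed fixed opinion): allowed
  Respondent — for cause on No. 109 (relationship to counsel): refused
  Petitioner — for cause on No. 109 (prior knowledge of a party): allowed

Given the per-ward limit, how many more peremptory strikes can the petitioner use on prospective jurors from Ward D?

Petitioner peremptories so far: #103, #121 — 2 of 3 used, 1 left overall.
Against Ward D: none yet — per-ward cap 2 leaves 2.
Binding limit: min(1, 2) = 1.

1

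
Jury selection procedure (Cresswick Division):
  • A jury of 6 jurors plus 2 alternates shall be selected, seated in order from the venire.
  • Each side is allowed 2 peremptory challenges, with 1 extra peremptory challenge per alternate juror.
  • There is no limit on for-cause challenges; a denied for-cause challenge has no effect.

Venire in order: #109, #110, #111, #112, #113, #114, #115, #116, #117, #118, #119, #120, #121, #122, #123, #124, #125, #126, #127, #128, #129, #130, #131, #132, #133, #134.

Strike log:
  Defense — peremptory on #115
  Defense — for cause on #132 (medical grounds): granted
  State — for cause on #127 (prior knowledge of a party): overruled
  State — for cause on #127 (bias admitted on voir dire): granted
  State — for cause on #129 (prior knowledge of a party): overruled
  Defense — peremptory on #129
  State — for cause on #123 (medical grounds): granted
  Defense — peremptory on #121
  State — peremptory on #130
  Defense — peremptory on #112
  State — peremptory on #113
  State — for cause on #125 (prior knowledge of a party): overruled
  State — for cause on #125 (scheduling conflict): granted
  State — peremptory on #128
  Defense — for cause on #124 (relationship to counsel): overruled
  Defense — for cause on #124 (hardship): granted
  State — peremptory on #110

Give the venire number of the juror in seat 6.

Removed: #110, #112, #113, #115, #121, #123, #124, #125, #127, #128, #129, #130, #132.
Filling seats in venire order through position 6: #109, #111, #114, #116, #117, #118.
So seat 6 is #118.

118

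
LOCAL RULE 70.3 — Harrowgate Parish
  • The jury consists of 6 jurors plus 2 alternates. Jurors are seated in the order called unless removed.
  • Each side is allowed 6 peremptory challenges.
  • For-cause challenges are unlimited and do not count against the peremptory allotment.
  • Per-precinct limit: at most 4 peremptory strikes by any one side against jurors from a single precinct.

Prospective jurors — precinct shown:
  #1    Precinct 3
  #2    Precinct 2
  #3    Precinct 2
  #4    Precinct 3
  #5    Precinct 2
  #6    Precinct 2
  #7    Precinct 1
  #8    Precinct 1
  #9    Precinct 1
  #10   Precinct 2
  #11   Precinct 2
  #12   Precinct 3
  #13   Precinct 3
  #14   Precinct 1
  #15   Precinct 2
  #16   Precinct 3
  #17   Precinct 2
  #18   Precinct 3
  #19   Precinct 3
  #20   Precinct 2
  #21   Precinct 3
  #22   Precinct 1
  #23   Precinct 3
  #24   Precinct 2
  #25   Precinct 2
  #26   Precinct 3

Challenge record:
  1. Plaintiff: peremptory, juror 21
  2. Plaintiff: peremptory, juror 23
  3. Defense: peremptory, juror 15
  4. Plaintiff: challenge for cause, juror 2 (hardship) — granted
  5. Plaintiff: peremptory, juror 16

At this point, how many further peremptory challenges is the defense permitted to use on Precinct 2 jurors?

3

Defense peremptories so far: #15 — 1 of 6 used, 5 left overall.
Against Precinct 2: #15 — 1 used; per-precinct cap 4 leaves 3.
Binding limit: min(5, 3) = 3.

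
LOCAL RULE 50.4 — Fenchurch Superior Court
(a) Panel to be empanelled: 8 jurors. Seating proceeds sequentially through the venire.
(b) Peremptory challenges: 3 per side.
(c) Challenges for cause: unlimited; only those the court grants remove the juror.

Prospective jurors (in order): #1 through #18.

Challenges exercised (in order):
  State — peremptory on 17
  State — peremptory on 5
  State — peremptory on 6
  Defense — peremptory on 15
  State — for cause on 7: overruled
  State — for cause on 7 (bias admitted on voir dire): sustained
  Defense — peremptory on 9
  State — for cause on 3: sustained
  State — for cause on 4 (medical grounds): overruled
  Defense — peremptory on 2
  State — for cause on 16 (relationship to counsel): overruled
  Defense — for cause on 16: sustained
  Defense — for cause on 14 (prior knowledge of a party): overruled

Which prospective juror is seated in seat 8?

14

Removed: #2, #3, #5, #6, #7, #9, #15, #16, #17. (#4, #14 stay — for-cause denied.)
Seating in order: seats 1–8 → #1, #4, #8, #10, #11, #12, #13, #14.
So seat 8 is #14.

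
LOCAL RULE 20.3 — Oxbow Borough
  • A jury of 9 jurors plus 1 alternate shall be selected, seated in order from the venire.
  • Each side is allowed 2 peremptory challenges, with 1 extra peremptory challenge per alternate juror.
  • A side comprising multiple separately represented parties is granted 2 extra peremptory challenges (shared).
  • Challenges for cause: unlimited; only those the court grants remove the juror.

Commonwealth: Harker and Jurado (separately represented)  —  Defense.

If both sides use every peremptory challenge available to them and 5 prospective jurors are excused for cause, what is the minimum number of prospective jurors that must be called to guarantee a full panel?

23

Seats to fill: 9 + 1 alternates = 10.
Peremptories — Commonwealth: 2 + 1×1 + 2 = 5; Defense: 2 + 1×1 = 3; total 8.
For-cause removals: 5.
Minimum venire: 10 + 8 + 5 = 23.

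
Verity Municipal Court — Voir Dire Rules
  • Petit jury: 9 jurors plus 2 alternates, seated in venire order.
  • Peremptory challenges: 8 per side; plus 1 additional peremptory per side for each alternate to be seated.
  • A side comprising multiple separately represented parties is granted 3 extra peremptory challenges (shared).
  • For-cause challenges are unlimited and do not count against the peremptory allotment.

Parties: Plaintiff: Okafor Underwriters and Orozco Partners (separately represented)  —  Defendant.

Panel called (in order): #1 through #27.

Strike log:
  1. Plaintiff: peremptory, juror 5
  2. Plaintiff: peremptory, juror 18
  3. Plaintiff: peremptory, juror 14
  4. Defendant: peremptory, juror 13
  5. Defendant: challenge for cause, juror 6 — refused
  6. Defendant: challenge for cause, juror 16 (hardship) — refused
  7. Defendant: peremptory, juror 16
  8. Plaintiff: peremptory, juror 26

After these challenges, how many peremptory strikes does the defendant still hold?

8

Defendant allotment: 8 base + 1 × 2 alternates = 10.
Defendant peremptories used: #13, #16 — 2 (for-cause on #6, #16 don't count).
Remaining: 10 − 2 = 8.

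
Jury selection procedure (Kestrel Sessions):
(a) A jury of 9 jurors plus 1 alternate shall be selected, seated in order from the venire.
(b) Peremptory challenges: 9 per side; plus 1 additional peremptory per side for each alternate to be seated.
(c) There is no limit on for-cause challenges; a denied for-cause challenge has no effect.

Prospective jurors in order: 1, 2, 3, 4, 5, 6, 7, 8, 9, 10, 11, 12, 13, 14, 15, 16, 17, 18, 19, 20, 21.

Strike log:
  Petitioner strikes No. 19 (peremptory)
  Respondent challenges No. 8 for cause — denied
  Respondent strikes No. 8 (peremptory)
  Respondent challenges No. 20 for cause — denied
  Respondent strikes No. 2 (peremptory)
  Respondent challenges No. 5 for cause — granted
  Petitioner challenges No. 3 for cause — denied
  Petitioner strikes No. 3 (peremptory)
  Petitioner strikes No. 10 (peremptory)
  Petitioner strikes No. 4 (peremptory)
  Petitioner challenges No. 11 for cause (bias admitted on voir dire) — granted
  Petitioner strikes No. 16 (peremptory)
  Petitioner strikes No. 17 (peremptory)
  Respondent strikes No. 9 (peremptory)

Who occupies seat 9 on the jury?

20

Removed: #2, #3, #4, #5, #8, #9, #10, #11, #16, #17, #19. (#20 stays — for-cause denied.)
Seating in order: seats 1–9 → #1, #6, #7, #12, #13, #14, #15, #18, #20; alternates → #21.
So seat 9 is #20.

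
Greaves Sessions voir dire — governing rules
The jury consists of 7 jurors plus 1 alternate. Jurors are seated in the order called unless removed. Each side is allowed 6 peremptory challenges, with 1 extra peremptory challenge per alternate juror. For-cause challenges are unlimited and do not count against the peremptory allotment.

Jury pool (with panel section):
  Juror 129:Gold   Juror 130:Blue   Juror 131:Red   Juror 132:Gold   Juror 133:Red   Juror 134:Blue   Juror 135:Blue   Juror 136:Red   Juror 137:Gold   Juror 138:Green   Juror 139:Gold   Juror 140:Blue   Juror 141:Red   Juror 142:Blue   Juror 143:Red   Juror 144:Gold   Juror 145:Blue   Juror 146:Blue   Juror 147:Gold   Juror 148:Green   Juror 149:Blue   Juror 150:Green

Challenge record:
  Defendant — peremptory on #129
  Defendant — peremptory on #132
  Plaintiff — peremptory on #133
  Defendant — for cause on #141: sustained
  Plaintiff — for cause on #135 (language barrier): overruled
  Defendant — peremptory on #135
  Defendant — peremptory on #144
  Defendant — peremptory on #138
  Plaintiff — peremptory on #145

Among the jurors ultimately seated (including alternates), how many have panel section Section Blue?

4

Removed: #129, #132, #133, #135, #138, #141, #144, #145.
Seated (8 incl. alternates): #130, #131, #134, #136, #137, #139, #140, #142.
Of those, in Section Blue: #130, #134, #140, #142 → 4.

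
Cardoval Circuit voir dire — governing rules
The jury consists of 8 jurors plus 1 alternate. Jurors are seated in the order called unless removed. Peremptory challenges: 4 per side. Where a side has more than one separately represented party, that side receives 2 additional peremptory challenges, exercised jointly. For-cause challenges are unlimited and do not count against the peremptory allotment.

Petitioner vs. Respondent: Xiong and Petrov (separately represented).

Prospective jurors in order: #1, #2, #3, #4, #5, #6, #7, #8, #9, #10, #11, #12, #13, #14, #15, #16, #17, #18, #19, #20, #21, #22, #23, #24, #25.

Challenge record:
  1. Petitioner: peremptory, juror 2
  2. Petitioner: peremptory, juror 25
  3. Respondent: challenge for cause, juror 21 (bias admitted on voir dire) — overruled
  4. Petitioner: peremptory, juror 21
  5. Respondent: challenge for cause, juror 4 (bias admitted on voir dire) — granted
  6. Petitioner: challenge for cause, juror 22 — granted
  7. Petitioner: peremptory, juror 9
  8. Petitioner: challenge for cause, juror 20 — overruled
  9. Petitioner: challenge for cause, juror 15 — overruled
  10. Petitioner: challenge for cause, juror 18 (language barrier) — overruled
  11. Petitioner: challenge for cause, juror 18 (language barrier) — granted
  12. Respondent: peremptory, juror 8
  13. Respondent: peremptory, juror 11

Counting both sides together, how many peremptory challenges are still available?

Petitioner allotment: 4. Respondent allotment: 4 base + 2 multi-party = 6.
Petitioner peremptories used: #2, #25, #21, #9 — 4 (for-cause on #22, #20, #15, #18, #18 don't count).
Respondent peremptories used: #8, #11 — 2 (for-cause on #21, #4 don't count).
Remaining: (4 − 4) + (6 − 2) = 4.

4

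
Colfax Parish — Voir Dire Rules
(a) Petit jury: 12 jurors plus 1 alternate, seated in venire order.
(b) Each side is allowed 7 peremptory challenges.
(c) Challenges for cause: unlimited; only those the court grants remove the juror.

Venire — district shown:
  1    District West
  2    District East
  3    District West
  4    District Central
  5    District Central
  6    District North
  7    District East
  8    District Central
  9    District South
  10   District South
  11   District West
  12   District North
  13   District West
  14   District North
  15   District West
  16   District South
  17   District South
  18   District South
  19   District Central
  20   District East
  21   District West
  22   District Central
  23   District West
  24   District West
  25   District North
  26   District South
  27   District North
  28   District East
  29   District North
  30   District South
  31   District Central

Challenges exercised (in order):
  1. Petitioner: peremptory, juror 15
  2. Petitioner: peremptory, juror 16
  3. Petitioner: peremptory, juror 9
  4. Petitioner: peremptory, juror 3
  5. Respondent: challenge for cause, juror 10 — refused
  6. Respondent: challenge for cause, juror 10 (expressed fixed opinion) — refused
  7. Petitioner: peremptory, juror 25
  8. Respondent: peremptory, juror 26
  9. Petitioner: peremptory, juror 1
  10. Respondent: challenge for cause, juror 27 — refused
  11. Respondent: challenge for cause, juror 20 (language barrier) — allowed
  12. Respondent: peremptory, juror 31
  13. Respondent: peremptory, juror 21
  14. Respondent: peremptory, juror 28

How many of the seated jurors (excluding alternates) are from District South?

2

Removed: #1, #3, #9, #15, #16, #20, #21, #25, #26, #28, #31.
Seated jurors 1–12: #2, #4, #5, #6, #7, #8, #10, #11, #12, #13, #14, #17 (alternates #18 not counted).
Of those, in District South: #10, #17 → 2.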